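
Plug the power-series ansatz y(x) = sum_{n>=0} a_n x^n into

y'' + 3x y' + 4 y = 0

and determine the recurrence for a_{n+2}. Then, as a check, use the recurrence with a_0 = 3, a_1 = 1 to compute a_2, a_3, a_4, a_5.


Substitute y = sum_n a_n x^n.
y''(x) has coefficient (n+2)(n+1) a_{n+2} at x^n;
3 x y'(x) has coefficient 3 n a_n at x^n (shift);
4 y(x) has coefficient 4 a_n at x^n.
Matching x^n: (n+2)(n+1) a_{n+2} + (3n + 4) a_n = 0.
Thus a_{n+2} = (-3n - 4) / ((n+1)(n+2)) * a_n.

Check with a_0 = 3, a_1 = 1 (apply the recurrence for n = 0, 1, 2, 3): a_0 = 3, a_1 = 1, a_2 = -6, a_3 = -7/6, a_4 = 5, a_5 = 91/120.

a_(n+2) = (-3n - 4) / ((n+1)(n+2)) * a_n; check: a_0 = 3, a_1 = 1, a_2 = -6, a_3 = -7/6, a_4 = 5, a_5 = 91/120


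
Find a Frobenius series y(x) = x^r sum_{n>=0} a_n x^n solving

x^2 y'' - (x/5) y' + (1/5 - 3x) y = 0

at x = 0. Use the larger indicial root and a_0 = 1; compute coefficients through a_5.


Write in Frobenius form y'' + (p(x)/x) y' + (q(x)/x^2) y = 0:
  p(x) = -1/5,  q(x) = 1/5 - 3x.
Indicial equation: r(r-1) + (-1/5) r + (1/5) = 0 -> roots r_1 = 1, r_2 = 1/5.
Take r = r_1 = 1. Let y(x) = x^r sum_{n>=0} a_n x^n with a_0 = 1.
Substitute y = x^r sum a_n x^n and match x^{r+n}. The recurrence is
  D(n) a_n - 3 a_{n-1} = 0,  where D(n) = (r+n)(r+n-1) + (-1/5)(r+n) + (1/5).
  a_n = 3 / D(n) * a_{n-1}.
Since the indicial polynomial factors as (r - r_1)(r - r_2), D(n) = (r_1 + n - r_1)(r_1 + n - r_2) = n(n + 4/5).
Evaluating step by step (a_0 = 1):
  n = 1: D(1) = 1(1 + 4/5) = 9/5; numerator = 3(1) = 3; a_1 = (3)/(9/5) = 5/3
  n = 2: D(2) = 2(2 + 4/5) = 28/5; numerator = 3(5/3) = 5; a_2 = (5)/(28/5) = 25/28
  n = 3: D(3) = 3(3 + 4/5) = 57/5; numerator = 3(25/28) = 75/28; a_3 = (75/28)/(57/5) = 125/532
  n = 4: D(4) = 4(4 + 4/5) = 96/5; numerator = 3(125/532) = 375/532; a_4 = (375/532)/(96/5) = 625/17024
  n = 5: D(5) = 5(5 + 4/5) = 29; numerator = 3(625/17024) = 1875/17024; a_5 = (1875/17024)/(29) = 1875/493696

r = 1; a_0 = 1; a_1 = 5/3; a_2 = 25/28; a_3 = 125/532; a_4 = 625/17024; a_5 = 1875/493696


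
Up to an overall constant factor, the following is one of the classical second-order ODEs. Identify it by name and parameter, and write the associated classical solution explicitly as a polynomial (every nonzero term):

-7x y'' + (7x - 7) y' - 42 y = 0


All three coefficients share the factor -7; dividing through by -7 gives  x y'' + (1 - x) y' + 6 y = 0.
This matches the Laguerre equation x y'' + (1 - x) y' + n y = 0 with n = 6; the polynomial solution is L_6(x).
With y = sum_k a_k x^k, matching x^k gives (k+1)k a_{k+1} + (k+1) a_{k+1} - k a_k + n a_k = 0, i.e. (k+1)^2 a_{k+1} = (k - n) a_k = (k - 6) a_k. The right side vanishes at k = 6, so the series terminates at degree 6.
Standard normalization L_n(0) = 1 gives a_0 = 1. Work upward with a_{k+1} = (k - 6) a_k / (k+1)^2:
  a_1 = (0 - 6)(1) / 1^2 = -6/1 = -6
  a_2 = (1 - 6)(-6) / 2^2 = 30/4 = 15/2
  a_3 = (2 - 6)(15/2) / 3^2 = -30/9 = -10/3
  a_4 = (3 - 6)(-10/3) / 4^2 = 10/16 = 5/8
  a_5 = (4 - 6)(5/8) / 5^2 = (-5/4)/25 = -1/20
  a_6 = (5 - 6)(-1/20) / 6^2 = (1/20)/36 = 1/720
Hence L_6(x) = x^6/720 - x^5/20 + 5 x^4/8 - 10 x^3/3 + 15 x^2/2 - 6 x + 1.

L_6(x); series = x^6/720 - x^5/20 + 5 x^4/8 - 10 x^3/3 + 15 x^2/2 - 6 x + 1


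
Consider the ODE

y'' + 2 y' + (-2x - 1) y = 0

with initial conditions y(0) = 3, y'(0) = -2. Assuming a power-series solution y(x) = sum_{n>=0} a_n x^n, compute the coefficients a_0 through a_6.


Ansatz: y(x) = sum_{n>=0} a_n x^n, so y'(x) = sum_{n>=1} n a_n x^(n-1) and y''(x) = sum_{n>=2} n(n-1) a_n x^(n-2).
Substitute into P(x) y'' + Q(x) y' + R(x) y = 0 with P(x) = 1, Q(x) = 2, R(x) = -2x - 1, and match powers of x.
Initial conditions: a_0 = 3, a_1 = -2.
Setting the coefficient of each power of x to zero and solving order by order (substituting the coefficients already found):
  x^0: 2 a_2 + 2 a_1 - a_0 = 0  ->  2 a_2 = -2 a_1 + a_0 = 7  ->  a_2 = 7/2
  x^1: 6 a_3 + 4 a_2 - a_1 - 2 a_0 = 0  ->  6 a_3 = -4 a_2 + a_1 + 2 a_0 = -10  ->  a_3 = -5/3
  x^2: 12 a_4 + 6 a_3 - a_2 - 2 a_1 = 0  ->  12 a_4 = -6 a_3 + a_2 + 2 a_1 = 19/2  ->  a_4 = 19/24
  x^3: 20 a_5 + 8 a_4 - a_3 - 2 a_2 = 0  ->  20 a_5 = -8 a_4 + a_3 + 2 a_2 = -1  ->  a_5 = -1/20
  x^4: 30 a_6 + 10 a_5 - a_4 - 2 a_3 = 0  ->  30 a_6 = -10 a_5 + a_4 + 2 a_3 = -49/24  ->  a_6 = -49/720
Truncated series: y(x) = 3 - 2 x + (7/2) x^2 - (5/3) x^3 + (19/24) x^4 - (1/20) x^5 - (49/720) x^6 + O(x^7).

a_0 = 3; a_1 = -2; a_2 = 7/2; a_3 = -5/3; a_4 = 19/24; a_5 = -1/20; a_6 = -49/720


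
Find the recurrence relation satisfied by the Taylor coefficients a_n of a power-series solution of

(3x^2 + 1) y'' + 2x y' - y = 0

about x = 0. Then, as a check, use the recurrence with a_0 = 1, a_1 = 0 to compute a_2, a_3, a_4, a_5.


Substitute y = sum_n a_n x^n.
(1 + 3 x^2) y'' contributes (n+2)(n+1) a_{n+2} + 3 n(n-1) a_n at x^n.
2 x y'(x) contributes 2 n a_n at x^n.
-y(x) contributes -1 a_n at x^n.
Matching x^n: (n+2)(n+1) a_{n+2} + (3 n(n-1) + 2 n - 1) a_n = 0.
Thus a_{n+2} = (-3 n(n-1) - 2 n + 1) / ((n+1)(n+2)) * a_n.

Check with a_0 = 1, a_1 = 0 (apply the recurrence for n = 0, 1, 2, 3): a_0 = 1, a_1 = 0, a_2 = 1/2, a_3 = 0, a_4 = -3/8, a_5 = 0.

a_(n+2) = (-3 n(n-1) - 2 n + 1) / ((n+1)(n+2)) * a_n; check: a_0 = 1, a_1 = 0, a_2 = 1/2, a_3 = 0, a_4 = -3/8, a_5 = 0


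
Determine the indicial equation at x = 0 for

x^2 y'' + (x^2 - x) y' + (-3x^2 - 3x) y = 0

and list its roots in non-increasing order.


Divide by x^2 to reach normal form y'' + P_1(x) y' + P_2(x) y = 0 with P_1(x) = 1 - 1/x and P_2(x) = -3 - 3/x.
x = 0 is a singular point because the y'-coefficient 1 - 1/x has a pole at x = 0 and the y-coefficient -3 - 3/x has a pole at x = 0.
It is a regular singular point because x P_1(x) = p(x) = x - 1 and x^2 P_2(x) = q(x) = -3x^2 - 3x are polynomials, hence analytic at x = 0.
p(0) = -1,  q(0) = 0.
Indicial equation: r(r-1) + p(0) r + q(0) = 0, i.e. r^2 + (p(0) - 1) r + q(0) = 0, i.e. r^2 - 2 r = 0.
Discriminant: (-2)^2 - 4(0) = 4, so r = (2 ± 2)/2.
Solving: r_1 = 2, r_2 = 0.

indicial: r^2 - 2 r = 0; roots r_1 = 2, r_2 = 0


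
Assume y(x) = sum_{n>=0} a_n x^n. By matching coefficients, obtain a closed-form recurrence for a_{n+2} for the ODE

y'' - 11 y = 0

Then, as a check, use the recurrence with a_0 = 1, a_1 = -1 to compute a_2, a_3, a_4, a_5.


Substitute y = sum_n a_n x^n into y'' + (const) y = 0.
y''(x) = sum_{n>=0} (n+2)(n+1) a_{n+2} x^n.
The ODE becomes sum_n [(n+2)(n+1) a_{n+2} - 11 a_n] x^n = 0.
Setting each coefficient to zero gives the recurrence:
  (n+2)(n+1) a_{n+2} - 11 a_n = 0,
  a_{n+2} = 11 / ((n+1)(n+2)) a_n.

Check with a_0 = 1, a_1 = -1 (apply the recurrence for n = 0, 1, 2, 3): a_0 = 1, a_1 = -1, a_2 = 11/2, a_3 = -11/6, a_4 = 121/24, a_5 = -121/120.

a_{n+2} = 11/((n+1)(n+2)) * a_n; check: a_0 = 1, a_1 = -1, a_2 = 11/2, a_3 = -11/6, a_4 = 121/24, a_5 = -121/120


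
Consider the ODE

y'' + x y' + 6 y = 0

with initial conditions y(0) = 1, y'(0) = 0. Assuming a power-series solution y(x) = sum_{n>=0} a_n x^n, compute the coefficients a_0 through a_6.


Ansatz: y(x) = sum_{n>=0} a_n x^n, so y'(x) = sum_{n>=1} n a_n x^(n-1) and y''(x) = sum_{n>=2} n(n-1) a_n x^(n-2).
Substitute into P(x) y'' + Q(x) y' + R(x) y = 0 with P(x) = 1, Q(x) = x, R(x) = 6, and match powers of x.
Initial conditions: a_0 = 1, a_1 = 0.
Setting the coefficient of each power of x to zero and solving order by order (substituting the coefficients already found):
  x^0: 2 a_2 + 6 a_0 = 0  ->  2 a_2 = -6 a_0 = -6  ->  a_2 = -3
  x^1: 6 a_3 + 7 a_1 = 0  ->  6 a_3 = -7 a_1 = 0  ->  a_3 = 0
  x^2: 12 a_4 + 8 a_2 = 0  ->  12 a_4 = -8 a_2 = 24  ->  a_4 = 2
  x^3: 20 a_5 + 9 a_3 = 0  ->  20 a_5 = -9 a_3 = 0  ->  a_5 = 0
  x^4: 30 a_6 + 10 a_4 = 0  ->  30 a_6 = -10 a_4 = -20  ->  a_6 = -2/3
Truncated series: y(x) = 1 - 3 x^2 + 2 x^4 - (2/3) x^6 + O(x^7).

a_0 = 1; a_1 = 0; a_2 = -3; a_3 = 0; a_4 = 2; a_5 = 0; a_6 = -2/3


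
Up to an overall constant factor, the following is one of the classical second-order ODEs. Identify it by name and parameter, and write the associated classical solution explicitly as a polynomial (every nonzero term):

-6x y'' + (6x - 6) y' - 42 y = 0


All three coefficients share the factor -6; dividing through by -6 gives  x y'' + (1 - x) y' + 7 y = 0.
This matches the Laguerre equation x y'' + (1 - x) y' + n y = 0 with n = 7; the polynomial solution is L_7(x).
With y = sum_k a_k x^k, matching x^k gives (k+1)k a_{k+1} + (k+1) a_{k+1} - k a_k + n a_k = 0, i.e. (k+1)^2 a_{k+1} = (k - n) a_k = (k - 7) a_k. The right side vanishes at k = 7, so the series terminates at degree 7.
Standard normalization L_n(0) = 1 gives a_0 = 1. Work upward with a_{k+1} = (k - 7) a_k / (k+1)^2:
  a_1 = (0 - 7)(1) / 1^2 = -7/1 = -7
  a_2 = (1 - 7)(-7) / 2^2 = 42/4 = 21/2
  a_3 = (2 - 7)(21/2) / 3^2 = (-105/2)/9 = -35/6
  a_4 = (3 - 7)(-35/6) / 4^2 = (70/3)/16 = 35/24
  a_5 = (4 - 7)(35/24) / 5^2 = (-35/8)/25 = -7/40
  a_6 = (5 - 7)(-7/40) / 6^2 = (7/20)/36 = 7/720
  a_7 = (6 - 7)(7/720) / 7^2 = (-7/720)/49 = -1/5040
Hence L_7(x) = -x^7/5040 + 7 x^6/720 - 7 x^5/40 + 35 x^4/24 - 35 x^3/6 + 21 x^2/2 - 7 x + 1.

L_7(x); series = -x^7/5040 + 7 x^6/720 - 7 x^5/40 + 35 x^4/24 - 35 x^3/6 + 21 x^2/2 - 7 x + 1


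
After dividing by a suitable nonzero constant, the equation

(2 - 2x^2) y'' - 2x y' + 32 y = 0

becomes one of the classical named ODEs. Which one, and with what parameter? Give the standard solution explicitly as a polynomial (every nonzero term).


All three coefficients share the factor 2; dividing through by 2 gives  (1 - x^2) y'' - x y' + 16 y = 0.
This matches the Chebyshev equation (1 - x^2) y'' - x y' + n^2 y = 0 (note the -x y' term, not -2x y') with n^2 = 16, so n = 4; the polynomial solution is T_4(x).
With y = sum_k a_k x^k, matching x^k gives (k+2)(k+1) a_{k+2} = (k^2 - n^2) a_k = (k - 4)(k + 4) a_k. The right side vanishes at k = 4, so the series with the parity of 4 terminates at degree 4.
Standard normalization: leading coefficient of T_n is 2^(n-1), so a_4 = 2^3 = 8. Work downward with a_k = (k+1)(k+2) a_{k+2} / ((k - 4)(k + 4)):
  a_2 = (3)(4)(8) / ((2 - 4)(2 + 4)) = 96/(-12) = -8
  a_0 = (1)(2)(-8) / ((0 - 4)(0 + 4)) = -16/(-16) = 1
Hence T_4(x) = 8 x^4 - 8 x^2 + 1.

T_4(x); series = 8 x^4 - 8 x^2 + 1


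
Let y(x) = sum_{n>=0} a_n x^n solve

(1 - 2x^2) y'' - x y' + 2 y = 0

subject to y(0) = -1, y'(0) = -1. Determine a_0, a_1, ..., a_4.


Ansatz: y(x) = sum_{n>=0} a_n x^n, so y'(x) = sum_{n>=1} n a_n x^(n-1) and y''(x) = sum_{n>=2} n(n-1) a_n x^(n-2).
Substitute into P(x) y'' + Q(x) y' + R(x) y = 0 with P(x) = 1 - 2x^2, Q(x) = -x, R(x) = 2, and match powers of x.
Initial conditions: a_0 = -1, a_1 = -1.
Setting the coefficient of each power of x to zero and solving order by order (substituting the coefficients already found):
  x^0: 2 a_2 + 2 a_0 = 0  ->  2 a_2 = -2 a_0 = 2  ->  a_2 = 1
  x^1: 6 a_3 + a_1 = 0  ->  6 a_3 = -a_1 = 1  ->  a_3 = 1/6
  x^2: 12 a_4 - 4 a_2 = 0  ->  12 a_4 = 4 a_2 = 4  ->  a_4 = 1/3
Truncated series: y(x) = -1 - x + x^2 + (1/6) x^3 + (1/3) x^4 + O(x^5).

a_0 = -1; a_1 = -1; a_2 = 1; a_3 = 1/6; a_4 = 1/3


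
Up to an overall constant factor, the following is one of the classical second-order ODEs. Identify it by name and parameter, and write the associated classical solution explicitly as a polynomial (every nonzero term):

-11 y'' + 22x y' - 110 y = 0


All three coefficients share the factor -11; dividing through by -11 gives  y'' - 2x y' + 10 y = 0.
This matches the Hermite equation y'' - 2x y' + 2n y = 0 with 2n = 10, so n = 5; the polynomial solution is H_5(x).
With y = sum_k a_k x^k, matching x^k gives (k+2)(k+1) a_{k+2} = 2(k - n) a_k = 2(k - 5) a_k. The right side vanishes at k = 5, so the series with the parity of 5 terminates at degree 5.
Standard normalization: leading coefficient of H_n is 2^n, so a_5 = 2^5 = 32. Work downward with a_k = (k+1)(k+2) a_{k+2} / (2(k - n)):
  a_3 = (4)(5)(32) / (2(3 - 5)) = 640/(-4) = -160
  a_1 = (2)(3)(-160) / (2(1 - 5)) = -960/(-8) = 120
Hence H_5(x) = 32 x^5 - 160 x^3 + 120 x.

H_5(x); series = 32 x^5 - 160 x^3 + 120 x


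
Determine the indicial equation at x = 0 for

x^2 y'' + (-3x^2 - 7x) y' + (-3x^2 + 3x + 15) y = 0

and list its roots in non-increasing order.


Divide by x^2 to reach normal form y'' + P_1(x) y' + P_2(x) y = 0 with P_1(x) = -3 - 7/x and P_2(x) = -3 + 3/x + 15/x^2.
x = 0 is a singular point because the y'-coefficient -3 - 7/x has a pole at x = 0 and the y-coefficient -3 + 3/x + 15/x^2 has a pole at x = 0.
It is a regular singular point because x P_1(x) = p(x) = -3x - 7 and x^2 P_2(x) = q(x) = -3x^2 + 3x + 15 are polynomials, hence analytic at x = 0.
p(0) = -7,  q(0) = 15.
Indicial equation: r(r-1) + p(0) r + q(0) = 0, i.e. r^2 + (p(0) - 1) r + q(0) = 0, i.e. r^2 - 8 r + 15 = 0.
Discriminant: (-8)^2 - 4(15) = 4, so r = (8 ± 2)/2.
Solving: r_1 = 5, r_2 = 3.

indicial: r^2 - 8 r + 15 = 0; roots r_1 = 5, r_2 = 3


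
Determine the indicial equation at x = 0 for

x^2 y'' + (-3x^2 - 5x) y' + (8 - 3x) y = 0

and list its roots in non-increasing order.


Divide by x^2 to reach normal form y'' + P_1(x) y' + P_2(x) y = 0 with P_1(x) = -3 - 5/x and P_2(x) = -3/x + 8/x^2.
x = 0 is a singular point because the y'-coefficient -3 - 5/x has a pole at x = 0 and the y-coefficient -3/x + 8/x^2 has a pole at x = 0.
It is a regular singular point because x P_1(x) = p(x) = -3x - 5 and x^2 P_2(x) = q(x) = 8 - 3x are polynomials, hence analytic at x = 0.
p(0) = -5,  q(0) = 8.
Indicial equation: r(r-1) + p(0) r + q(0) = 0, i.e. r^2 + (p(0) - 1) r + q(0) = 0, i.e. r^2 - 6 r + 8 = 0.
Discriminant: (-6)^2 - 4(8) = 4, so r = (6 ± 2)/2.
Solving: r_1 = 4, r_2 = 2.

indicial: r^2 - 6 r + 8 = 0; roots r_1 = 4, r_2 = 2


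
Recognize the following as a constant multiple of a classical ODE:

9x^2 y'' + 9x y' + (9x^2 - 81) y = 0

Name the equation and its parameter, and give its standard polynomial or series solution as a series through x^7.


All three coefficients share the factor 9; dividing through by 9 gives  x^2 y'' + x y' + (x^2 - 9) y = 0.
This matches the Bessel equation x^2 y'' + x y' + (x^2 - nu^2) y = 0 with nu^2 = 9, so nu = 3; the solution bounded at x = 0 is J_3(x).
Frobenius at x = 0: indicial roots ±nu; for r = nu the recurrence k(k + 2nu) c_k = -c_{k-2} gives the standard series J_nu(x) = sum_{k>=0} (-1)^k / (k! (k+nu)!) (x/2)^(2k+nu). Evaluate the first 3 terms:
  k = 0: (-1)^0 / (0! * 3! * 2^3) x^3 = 1/(1*6*8) x^3 = (1/48) x^3
  k = 1: (-1)^1 / (1! * 4! * 2^5) x^5 = -1/(1*24*32) x^5 = (-1/768) x^5
  k = 2: (-1)^2 / (2! * 5! * 2^7) x^7 = 1/(2*120*128) x^7 = (1/30720) x^7
Hence J_3(x) = x^7/30720 - x^5/768 + x^3/48 + ....

J_3(x); series = x^7/30720 - x^5/768 + x^3/48


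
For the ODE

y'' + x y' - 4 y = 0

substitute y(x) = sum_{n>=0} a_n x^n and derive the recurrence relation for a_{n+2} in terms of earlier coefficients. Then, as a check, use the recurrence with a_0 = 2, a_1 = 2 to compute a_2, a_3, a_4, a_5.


Substitute y = sum_n a_n x^n.
y''(x) has coefficient (n+2)(n+1) a_{n+2} at x^n;
x y'(x) has coefficient n a_n at x^n (shift);
-4 y(x) has coefficient -4 a_n at x^n.
Matching x^n: (n+2)(n+1) a_{n+2} + (n - 4) a_n = 0.
Thus a_{n+2} = (-n + 4) / ((n+1)(n+2)) * a_n.

Check with a_0 = 2, a_1 = 2 (apply the recurrence for n = 0, 1, 2, 3): a_0 = 2, a_1 = 2, a_2 = 4, a_3 = 1, a_4 = 2/3, a_5 = 1/20.

a_(n+2) = (-n + 4) / ((n+1)(n+2)) * a_n; check: a_0 = 2, a_1 = 2, a_2 = 4, a_3 = 1, a_4 = 2/3, a_5 = 1/20


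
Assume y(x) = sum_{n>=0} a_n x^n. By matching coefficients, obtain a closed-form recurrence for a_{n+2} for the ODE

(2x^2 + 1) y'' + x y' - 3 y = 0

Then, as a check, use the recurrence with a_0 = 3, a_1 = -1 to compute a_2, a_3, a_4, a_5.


Substitute y = sum_n a_n x^n.
(1 + 2 x^2) y'' contributes (n+2)(n+1) a_{n+2} + 2 n(n-1) a_n at x^n.
x y'(x) contributes n a_n at x^n.
-3 y(x) contributes -3 a_n at x^n.
Matching x^n: (n+2)(n+1) a_{n+2} + (2 n(n-1) + n - 3) a_n = 0.
Thus a_{n+2} = (-2 n(n-1) - n + 3) / ((n+1)(n+2)) * a_n.

Check with a_0 = 3, a_1 = -1 (apply the recurrence for n = 0, 1, 2, 3): a_0 = 3, a_1 = -1, a_2 = 9/2, a_3 = -1/3, a_4 = -9/8, a_5 = 1/5.

a_(n+2) = (-2 n(n-1) - n + 3) / ((n+1)(n+2)) * a_n; check: a_0 = 3, a_1 = -1, a_2 = 9/2, a_3 = -1/3, a_4 = -9/8, a_5 = 1/5


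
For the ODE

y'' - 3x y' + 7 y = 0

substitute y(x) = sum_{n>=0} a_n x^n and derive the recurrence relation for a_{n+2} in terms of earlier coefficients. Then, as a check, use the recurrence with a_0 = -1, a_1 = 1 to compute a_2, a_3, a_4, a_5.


Substitute y = sum_n a_n x^n.
y''(x) has coefficient (n+2)(n+1) a_{n+2} at x^n;
-3 x y'(x) has coefficient -3 n a_n at x^n (shift);
7 y(x) has coefficient 7 a_n at x^n.
Matching x^n: (n+2)(n+1) a_{n+2} + (-3n + 7) a_n = 0.
Thus a_{n+2} = (3n - 7) / ((n+1)(n+2)) * a_n.

Check with a_0 = -1, a_1 = 1 (apply the recurrence for n = 0, 1, 2, 3): a_0 = -1, a_1 = 1, a_2 = 7/2, a_3 = -2/3, a_4 = -7/24, a_5 = -1/15.

a_(n+2) = (3n - 7) / ((n+1)(n+2)) * a_n; check: a_0 = -1, a_1 = 1, a_2 = 7/2, a_3 = -2/3, a_4 = -7/24, a_5 = -1/15


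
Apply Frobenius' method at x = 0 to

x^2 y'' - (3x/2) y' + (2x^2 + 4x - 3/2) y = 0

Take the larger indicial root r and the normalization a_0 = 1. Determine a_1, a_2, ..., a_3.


Write in Frobenius form y'' + (p(x)/x) y' + (q(x)/x^2) y = 0:
  p(x) = -3/2,  q(x) = 2x^2 + 4x - 3/2.
Indicial equation: r(r-1) + (-3/2) r + (-3/2) = 0 -> roots r_1 = 3, r_2 = -1/2.
Take r = r_1 = 3. Let y(x) = x^r sum_{n>=0} a_n x^n with a_0 = 1.
Substitute y = x^r sum a_n x^n and match x^{r+n}. The recurrence is
  D(n) a_n + 4 a_{n-1} + 2 a_{n-2} = 0,  where D(n) = (r+n)(r+n-1) + (-3/2)(r+n) + (-3/2).
  a_n = [-4 a_{n-1} - 2 a_{n-2}] / D(n).
Since the indicial polynomial factors as (r - r_1)(r - r_2), D(n) = (r_1 + n - r_1)(r_1 + n - r_2) = n(n + 7/2).
Evaluating step by step (a_0 = 1):
  n = 1: D(1) = 1(1 + 7/2) = 9/2; numerator = -4(1) = -4; a_1 = (-4)/(9/2) = -8/9
  n = 2: D(2) = 2(2 + 7/2) = 11; numerator = -4(-8/9) - 2(1) = 14/9; a_2 = (14/9)/(11) = 14/99
  n = 3: D(3) = 3(3 + 7/2) = 39/2; numerator = -4(14/99) - 2(-8/9) = 40/33; a_3 = (40/33)/(39/2) = 80/1287

r = 3; a_0 = 1; a_1 = -8/9; a_2 = 14/99; a_3 = 80/1287


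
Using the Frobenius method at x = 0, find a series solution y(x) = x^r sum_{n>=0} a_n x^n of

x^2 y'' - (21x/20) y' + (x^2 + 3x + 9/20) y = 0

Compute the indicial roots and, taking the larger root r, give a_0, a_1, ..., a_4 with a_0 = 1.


Write in Frobenius form y'' + (p(x)/x) y' + (q(x)/x^2) y = 0:
  p(x) = -21/20,  q(x) = x^2 + 3x + 9/20.
Indicial equation: r(r-1) + (-21/20) r + (9/20) = 0 -> roots r_1 = 9/5, r_2 = 1/4.
Take r = r_1 = 9/5. Let y(x) = x^r sum_{n>=0} a_n x^n with a_0 = 1.
Substitute y = x^r sum a_n x^n and match x^{r+n}. The recurrence is
  D(n) a_n + 3 a_{n-1} + 1 a_{n-2} = 0,  where D(n) = (r+n)(r+n-1) + (-21/20)(r+n) + (9/20).
  a_n = [-3 a_{n-1} - 1 a_{n-2}] / D(n).
Since the indicial polynomial factors as (r - r_1)(r - r_2), D(n) = (r_1 + n - r_1)(r_1 + n - r_2) = n(n + 31/20).
Evaluating step by step (a_0 = 1):
  n = 1: D(1) = 1(1 + 31/20) = 51/20; numerator = -3(1) = -3; a_1 = (-3)/(51/20) = -20/17
  n = 2: D(2) = 2(2 + 31/20) = 71/10; numerator = -3(-20/17) - 1(1) = 43/17; a_2 = (43/17)/(71/10) = 430/1207
  n = 3: D(3) = 3(3 + 31/20) = 273/20; numerator = -3(430/1207) - 1(-20/17) = 130/1207; a_3 = (130/1207)/(273/20) = 200/25347
  n = 4: D(4) = 4(4 + 31/20) = 111/5; numerator = -3(200/25347) - 1(430/1207) = -3210/8449; a_4 = (-3210/8449)/(111/5) = -5350/312613

r = 9/5; a_0 = 1; a_1 = -20/17; a_2 = 430/1207; a_3 = 200/25347; a_4 = -5350/312613


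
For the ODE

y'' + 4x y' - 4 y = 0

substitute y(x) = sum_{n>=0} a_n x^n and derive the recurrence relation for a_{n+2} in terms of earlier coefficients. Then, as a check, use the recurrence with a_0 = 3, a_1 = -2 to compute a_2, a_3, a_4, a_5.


Substitute y = sum_n a_n x^n.
y''(x) has coefficient (n+2)(n+1) a_{n+2} at x^n;
4 x y'(x) has coefficient 4 n a_n at x^n (shift);
-4 y(x) has coefficient -4 a_n at x^n.
Matching x^n: (n+2)(n+1) a_{n+2} + (4n - 4) a_n = 0.
Thus a_{n+2} = (-4n + 4) / ((n+1)(n+2)) * a_n.

Check with a_0 = 3, a_1 = -2 (apply the recurrence for n = 0, 1, 2, 3): a_0 = 3, a_1 = -2, a_2 = 6, a_3 = 0, a_4 = -2, a_5 = 0.

a_(n+2) = (-4n + 4) / ((n+1)(n+2)) * a_n; check: a_0 = 3, a_1 = -2, a_2 = 6, a_3 = 0, a_4 = -2, a_5 = 0


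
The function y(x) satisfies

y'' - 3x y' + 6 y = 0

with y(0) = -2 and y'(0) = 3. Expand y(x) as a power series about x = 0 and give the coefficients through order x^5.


Ansatz: y(x) = sum_{n>=0} a_n x^n, so y'(x) = sum_{n>=1} n a_n x^(n-1) and y''(x) = sum_{n>=2} n(n-1) a_n x^(n-2).
Substitute into P(x) y'' + Q(x) y' + R(x) y = 0 with P(x) = 1, Q(x) = -3x, R(x) = 6, and match powers of x.
Initial conditions: a_0 = -2, a_1 = 3.
Setting the coefficient of each power of x to zero and solving order by order (substituting the coefficients already found):
  x^0: 2 a_2 + 6 a_0 = 0  ->  2 a_2 = -6 a_0 = 12  ->  a_2 = 6
  x^1: 6 a_3 + 3 a_1 = 0  ->  6 a_3 = -3 a_1 = -9  ->  a_3 = -3/2
  x^2: 12 a_4 = 0  ->  a_4 = 0
  x^3: 20 a_5 - 3 a_3 = 0  ->  20 a_5 = 3 a_3 = -9/2  ->  a_5 = -9/40
Truncated series: y(x) = -2 + 3 x + 6 x^2 - (3/2) x^3 - (9/40) x^5 + O(x^6).

a_0 = -2; a_1 = 3; a_2 = 6; a_3 = -3/2; a_4 = 0; a_5 = -9/40


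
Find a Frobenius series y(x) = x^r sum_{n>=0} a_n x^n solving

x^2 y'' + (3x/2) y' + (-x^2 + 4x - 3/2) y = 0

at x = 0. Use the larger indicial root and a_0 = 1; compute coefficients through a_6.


Write in Frobenius form y'' + (p(x)/x) y' + (q(x)/x^2) y = 0:
  p(x) = 3/2,  q(x) = -x^2 + 4x - 3/2.
Indicial equation: r(r-1) + (3/2) r + (-3/2) = 0 -> roots r_1 = 1, r_2 = -3/2.
Take r = r_1 = 1. Let y(x) = x^r sum_{n>=0} a_n x^n with a_0 = 1.
Substitute y = x^r sum a_n x^n and match x^{r+n}. The recurrence is
  D(n) a_n + 4 a_{n-1} - 1 a_{n-2} = 0,  where D(n) = (r+n)(r+n-1) + (3/2)(r+n) + (-3/2).
  a_n = [-4 a_{n-1} + 1 a_{n-2}] / D(n).
Since the indicial polynomial factors as (r - r_1)(r - r_2), D(n) = (r_1 + n - r_1)(r_1 + n - r_2) = n(n + 5/2).
Evaluating step by step (a_0 = 1):
  n = 1: D(1) = 1(1 + 5/2) = 7/2; numerator = -4(1) = -4; a_1 = (-4)/(7/2) = -8/7
  n = 2: D(2) = 2(2 + 5/2) = 9; numerator = -4(-8/7) + 1(1) = 39/7; a_2 = (39/7)/(9) = 13/21
  n = 3: D(3) = 3(3 + 5/2) = 33/2; numerator = -4(13/21) + 1(-8/7) = -76/21; a_3 = (-76/21)/(33/2) = -152/693
  n = 4: D(4) = 4(4 + 5/2) = 26; numerator = -4(-152/693) + 1(13/21) = 1037/693; a_4 = (1037/693)/(26) = 1037/18018
  n = 5: D(5) = 5(5 + 5/2) = 75/2; numerator = -4(1037/18018) + 1(-152/693) = -450/1001; a_5 = (-450/1001)/(75/2) = -12/1001
  n = 6: D(6) = 6(6 + 5/2) = 51; numerator = -4(-12/1001) + 1(1037/18018) = 1901/18018; a_6 = (1901/18018)/(51) = 1901/918918

r = 1; a_0 = 1; a_1 = -8/7; a_2 = 13/21; a_3 = -152/693; a_4 = 1037/18018; a_5 = -12/1001; a_6 = 1901/918918


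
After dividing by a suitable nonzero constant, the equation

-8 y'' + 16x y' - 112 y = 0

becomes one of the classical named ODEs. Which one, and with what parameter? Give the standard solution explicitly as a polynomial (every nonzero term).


All three coefficients share the factor -8; dividing through by -8 gives  y'' - 2x y' + 14 y = 0.
This matches the Hermite equation y'' - 2x y' + 2n y = 0 with 2n = 14, so n = 7; the polynomial solution is H_7(x).
With y = sum_k a_k x^k, matching x^k gives (k+2)(k+1) a_{k+2} = 2(k - n) a_k = 2(k - 7) a_k. The right side vanishes at k = 7, so the series with the parity of 7 terminates at degree 7.
Standard normalization: leading coefficient of H_n is 2^n, so a_7 = 2^7 = 128. Work downward with a_k = (k+1)(k+2) a_{k+2} / (2(k - n)):
  a_5 = (6)(7)(128) / (2(5 - 7)) = 5376/(-4) = -1344
  a_3 = (4)(5)(-1344) / (2(3 - 7)) = -26880/(-8) = 3360
  a_1 = (2)(3)(3360) / (2(1 - 7)) = 20160/(-12) = -1680
Hence H_7(x) = 128 x^7 - 1344 x^5 + 3360 x^3 - 1680 x.

H_7(x); series = 128 x^7 - 1344 x^5 + 3360 x^3 - 1680 x


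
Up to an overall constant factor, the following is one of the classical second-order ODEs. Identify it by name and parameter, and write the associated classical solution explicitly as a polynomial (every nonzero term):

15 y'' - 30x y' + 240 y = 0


All three coefficients share the factor 15; dividing through by 15 gives  y'' - 2x y' + 16 y = 0.
This matches the Hermite equation y'' - 2x y' + 2n y = 0 with 2n = 16, so n = 8; the polynomial solution is H_8(x).
With y = sum_k a_k x^k, matching x^k gives (k+2)(k+1) a_{k+2} = 2(k - n) a_k = 2(k - 8) a_k. The right side vanishes at k = 8, so the series with the parity of 8 terminates at degree 8.
Standard normalization: leading coefficient of H_n is 2^n, so a_8 = 2^8 = 256. Work downward with a_k = (k+1)(k+2) a_{k+2} / (2(k - n)):
  a_6 = (7)(8)(256) / (2(6 - 8)) = 14336/(-4) = -3584
  a_4 = (5)(6)(-3584) / (2(4 - 8)) = -107520/(-8) = 13440
  a_2 = (3)(4)(13440) / (2(2 - 8)) = 161280/(-12) = -13440
  a_0 = (1)(2)(-13440) / (2(0 - 8)) = -26880/(-16) = 1680
Hence H_8(x) = 256 x^8 - 3584 x^6 + 13440 x^4 - 13440 x^2 + 1680.

H_8(x); series = 256 x^8 - 3584 x^6 + 13440 x^4 - 13440 x^2 + 1680


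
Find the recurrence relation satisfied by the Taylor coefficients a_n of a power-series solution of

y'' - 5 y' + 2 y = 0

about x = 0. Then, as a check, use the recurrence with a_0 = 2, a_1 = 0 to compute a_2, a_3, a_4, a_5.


Substitute y = sum_n a_n x^n.
y''(x) has coefficient (n+2)(n+1) a_{n+2} at x^n;
-5 y'(x) has coefficient -5 (n+1) a_{n+1} at x^n;
2 y(x) has coefficient 2 a_n at x^n.
Matching x^n: (n+2)(n+1) a_{n+2} - 5 (n+1) a_{n+1} + 2 a_n = 0.
Thus a_{n+2} = [5 (n+1) a_{n+1} - 2 a_n] / ((n+1)(n+2)).

Check with a_0 = 2, a_1 = 0 (apply the recurrence for n = 0, 1, 2, 3): a_0 = 2, a_1 = 0, a_2 = -2, a_3 = -10/3, a_4 = -23/6, a_5 = -7/2.

a_(n+2) = [5 (n+1) a_(n+1) - 2 a_n] / ((n+1)(n+2)); check: a_0 = 2, a_1 = 0, a_2 = -2, a_3 = -10/3, a_4 = -23/6, a_5 = -7/2


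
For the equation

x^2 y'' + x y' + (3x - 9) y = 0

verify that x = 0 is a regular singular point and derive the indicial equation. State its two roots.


Divide by x^2 to reach normal form y'' + P_1(x) y' + P_2(x) y = 0 with P_1(x) = 1/x and P_2(x) = 3/x - 9/x^2.
x = 0 is a singular point because the y'-coefficient 1/x has a pole at x = 0 and the y-coefficient 3/x - 9/x^2 has a pole at x = 0.
It is a regular singular point because x P_1(x) = p(x) = 1 and x^2 P_2(x) = q(x) = 3x - 9 are polynomials, hence analytic at x = 0.
p(0) = 1,  q(0) = -9.
Indicial equation: r(r-1) + p(0) r + q(0) = 0, i.e. r^2 + (p(0) - 1) r + q(0) = 0, i.e. r^2 - 9 = 0.
Discriminant: (0)^2 - 4(-9) = 36, so r = (0 ± 6)/2.
Solving: r_1 = 3, r_2 = -3.

indicial: r^2 - 9 = 0; roots r_1 = 3, r_2 = -3


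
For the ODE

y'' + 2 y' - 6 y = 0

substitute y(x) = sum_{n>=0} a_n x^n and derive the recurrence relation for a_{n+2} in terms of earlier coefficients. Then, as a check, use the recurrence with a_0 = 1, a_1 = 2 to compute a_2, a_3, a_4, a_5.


Substitute y = sum_n a_n x^n.
y''(x) has coefficient (n+2)(n+1) a_{n+2} at x^n;
2 y'(x) has coefficient 2 (n+1) a_{n+1} at x^n;
-6 y(x) has coefficient -6 a_n at x^n.
Matching x^n: (n+2)(n+1) a_{n+2} + 2 (n+1) a_{n+1} - 6 a_n = 0.
Thus a_{n+2} = [-2 (n+1) a_{n+1} + 6 a_n] / ((n+1)(n+2)).

Check with a_0 = 1, a_1 = 2 (apply the recurrence for n = 0, 1, 2, 3): a_0 = 1, a_1 = 2, a_2 = 1, a_3 = 4/3, a_4 = -1/6, a_5 = 7/15.

a_(n+2) = [-2 (n+1) a_(n+1) + 6 a_n] / ((n+1)(n+2)); check: a_0 = 1, a_1 = 2, a_2 = 1, a_3 = 4/3, a_4 = -1/6, a_5 = 7/15


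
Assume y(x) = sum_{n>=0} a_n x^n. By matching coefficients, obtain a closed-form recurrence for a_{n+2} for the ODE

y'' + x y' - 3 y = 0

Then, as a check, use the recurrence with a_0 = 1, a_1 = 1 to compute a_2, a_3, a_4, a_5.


Substitute y = sum_n a_n x^n.
y''(x) has coefficient (n+2)(n+1) a_{n+2} at x^n;
x y'(x) has coefficient n a_n at x^n (shift);
-3 y(x) has coefficient -3 a_n at x^n.
Matching x^n: (n+2)(n+1) a_{n+2} + (n - 3) a_n = 0.
Thus a_{n+2} = (-n + 3) / ((n+1)(n+2)) * a_n.

Check with a_0 = 1, a_1 = 1 (apply the recurrence for n = 0, 1, 2, 3): a_0 = 1, a_1 = 1, a_2 = 3/2, a_3 = 1/3, a_4 = 1/8, a_5 = 0.

a_(n+2) = (-n + 3) / ((n+1)(n+2)) * a_n; check: a_0 = 1, a_1 = 1, a_2 = 3/2, a_3 = 1/3, a_4 = 1/8, a_5 = 0


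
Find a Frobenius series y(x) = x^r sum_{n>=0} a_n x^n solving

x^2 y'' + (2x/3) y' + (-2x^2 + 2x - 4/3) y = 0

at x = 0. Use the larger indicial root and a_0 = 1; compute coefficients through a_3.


Write in Frobenius form y'' + (p(x)/x) y' + (q(x)/x^2) y = 0:
  p(x) = 2/3,  q(x) = -2x^2 + 2x - 4/3.
Indicial equation: r(r-1) + (2/3) r + (-4/3) = 0 -> roots r_1 = 4/3, r_2 = -1.
Take r = r_1 = 4/3. Let y(x) = x^r sum_{n>=0} a_n x^n with a_0 = 1.
Substitute y = x^r sum a_n x^n and match x^{r+n}. The recurrence is
  D(n) a_n + 2 a_{n-1} - 2 a_{n-2} = 0,  where D(n) = (r+n)(r+n-1) + (2/3)(r+n) + (-4/3).
  a_n = [-2 a_{n-1} + 2 a_{n-2}] / D(n).
Since the indicial polynomial factors as (r - r_1)(r - r_2), D(n) = (r_1 + n - r_1)(r_1 + n - r_2) = n(n + 7/3).
Evaluating step by step (a_0 = 1):
  n = 1: D(1) = 1(1 + 7/3) = 10/3; numerator = -2(1) = -2; a_1 = (-2)/(10/3) = -3/5
  n = 2: D(2) = 2(2 + 7/3) = 26/3; numerator = -2(-3/5) + 2(1) = 16/5; a_2 = (16/5)/(26/3) = 24/65
  n = 3: D(3) = 3(3 + 7/3) = 16; numerator = -2(24/65) + 2(-3/5) = -126/65; a_3 = (-126/65)/(16) = -63/520

r = 4/3; a_0 = 1; a_1 = -3/5; a_2 = 24/65; a_3 = -63/520


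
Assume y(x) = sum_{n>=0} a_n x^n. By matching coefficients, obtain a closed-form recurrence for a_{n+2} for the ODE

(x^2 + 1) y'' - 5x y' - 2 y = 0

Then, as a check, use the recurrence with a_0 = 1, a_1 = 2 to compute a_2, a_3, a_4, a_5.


Substitute y = sum_n a_n x^n.
(1 + 1 x^2) y'' contributes (n+2)(n+1) a_{n+2} + n(n-1) a_n at x^n.
-5 x y'(x) contributes -5 n a_n at x^n.
-2 y(x) contributes -2 a_n at x^n.
Matching x^n: (n+2)(n+1) a_{n+2} + (n(n-1) - 5 n - 2) a_n = 0.
Thus a_{n+2} = (-n(n-1) + 5 n + 2) / ((n+1)(n+2)) * a_n.

Check with a_0 = 1, a_1 = 2 (apply the recurrence for n = 0, 1, 2, 3): a_0 = 1, a_1 = 2, a_2 = 1, a_3 = 7/3, a_4 = 5/6, a_5 = 77/60.

a_(n+2) = (-n(n-1) + 5 n + 2) / ((n+1)(n+2)) * a_n; check: a_0 = 1, a_1 = 2, a_2 = 1, a_3 = 7/3, a_4 = 5/6, a_5 = 77/60


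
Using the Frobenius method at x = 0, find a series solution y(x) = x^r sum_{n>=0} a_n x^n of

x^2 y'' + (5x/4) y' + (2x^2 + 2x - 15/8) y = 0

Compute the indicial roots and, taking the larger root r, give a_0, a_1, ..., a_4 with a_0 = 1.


Write in Frobenius form y'' + (p(x)/x) y' + (q(x)/x^2) y = 0:
  p(x) = 5/4,  q(x) = 2x^2 + 2x - 15/8.
Indicial equation: r(r-1) + (5/4) r + (-15/8) = 0 -> roots r_1 = 5/4, r_2 = -3/2.
Take r = r_1 = 5/4. Let y(x) = x^r sum_{n>=0} a_n x^n with a_0 = 1.
Substitute y = x^r sum a_n x^n and match x^{r+n}. The recurrence is
  D(n) a_n + 2 a_{n-1} + 2 a_{n-2} = 0,  where D(n) = (r+n)(r+n-1) + (5/4)(r+n) + (-15/8).
  a_n = [-2 a_{n-1} - 2 a_{n-2}] / D(n).
Since the indicial polynomial factors as (r - r_1)(r - r_2), D(n) = (r_1 + n - r_1)(r_1 + n - r_2) = n(n + 11/4).
Evaluating step by step (a_0 = 1):
  n = 1: D(1) = 1(1 + 11/4) = 15/4; numerator = -2(1) = -2; a_1 = (-2)/(15/4) = -8/15
  n = 2: D(2) = 2(2 + 11/4) = 19/2; numerator = -2(-8/15) - 2(1) = -14/15; a_2 = (-14/15)/(19/2) = -28/285
  n = 3: D(3) = 3(3 + 11/4) = 69/4; numerator = -2(-28/285) - 2(-8/15) = 24/19; a_3 = (24/19)/(69/4) = 32/437
  n = 4: D(4) = 4(4 + 11/4) = 27; numerator = -2(32/437) - 2(-28/285) = 328/6555; a_4 = (328/6555)/(27) = 328/176985

r = 5/4; a_0 = 1; a_1 = -8/15; a_2 = -28/285; a_3 = 32/437; a_4 = 328/176985


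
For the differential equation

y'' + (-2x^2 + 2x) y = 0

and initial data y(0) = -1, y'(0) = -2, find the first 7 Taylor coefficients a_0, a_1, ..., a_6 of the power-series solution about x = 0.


Ansatz: y(x) = sum_{n>=0} a_n x^n, so y'(x) = sum_{n>=1} n a_n x^(n-1) and y''(x) = sum_{n>=2} n(n-1) a_n x^(n-2).
Substitute into P(x) y'' + Q(x) y' + R(x) y = 0 with P(x) = 1, Q(x) = 0, R(x) = -2x^2 + 2x, and match powers of x.
Initial conditions: a_0 = -1, a_1 = -2.
Setting the coefficient of each power of x to zero and solving order by order (substituting the coefficients already found):
  x^0: 2 a_2 = 0  ->  a_2 = 0
  x^1: 6 a_3 + 2 a_0 = 0  ->  6 a_3 = -2 a_0 = 2  ->  a_3 = 1/3
  x^2: 12 a_4 + 2 a_1 - 2 a_0 = 0  ->  12 a_4 = -2 a_1 + 2 a_0 = 2  ->  a_4 = 1/6
  x^3: 20 a_5 + 2 a_2 - 2 a_1 = 0  ->  20 a_5 = -2 a_2 + 2 a_1 = -4  ->  a_5 = -1/5
  x^4: 30 a_6 + 2 a_3 - 2 a_2 = 0  ->  30 a_6 = -2 a_3 + 2 a_2 = -2/3  ->  a_6 = -1/45
Truncated series: y(x) = -1 - 2 x + (1/3) x^3 + (1/6) x^4 - (1/5) x^5 - (1/45) x^6 + O(x^7).

a_0 = -1; a_1 = -2; a_2 = 0; a_3 = 1/3; a_4 = 1/6; a_5 = -1/5; a_6 = -1/45


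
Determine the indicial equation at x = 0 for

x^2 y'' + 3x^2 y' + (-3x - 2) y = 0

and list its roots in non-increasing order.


Divide by x^2 to reach normal form y'' + P_1(x) y' + P_2(x) y = 0 with P_1(x) = 3 and P_2(x) = -3/x - 2/x^2.
x = 0 is a singular point because the y-coefficient -3/x - 2/x^2 has a pole at x = 0.
It is a regular singular point because x P_1(x) = p(x) = 3x and x^2 P_2(x) = q(x) = -3x - 2 are polynomials, hence analytic at x = 0.
p(0) = 0,  q(0) = -2.
Indicial equation: r(r-1) + p(0) r + q(0) = 0, i.e. r^2 + (p(0) - 1) r + q(0) = 0, i.e. r^2 - 1 r - 2 = 0.
Discriminant: (-1)^2 - 4(-2) = 9, so r = (1 ± 3)/2.
Solving: r_1 = 2, r_2 = -1.

indicial: r^2 - 1 r - 2 = 0; roots r_1 = 2, r_2 = -1


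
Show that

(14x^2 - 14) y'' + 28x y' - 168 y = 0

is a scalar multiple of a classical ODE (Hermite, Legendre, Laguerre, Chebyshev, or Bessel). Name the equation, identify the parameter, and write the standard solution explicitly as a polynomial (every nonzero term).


All three coefficients share the factor -14; dividing through by -14 gives  (1 - x^2) y'' - 2x y' + 12 y = 0.
This matches the Legendre equation (1 - x^2) y'' - 2x y' + n(n+1) y = 0 (note the -2x y' term) with n(n+1) = 12, so n = 3; the polynomial solution is P_3(x).
With y = sum_k a_k x^k, matching x^k gives (k+2)(k+1) a_{k+2} = [k(k+1) - n(n+1)] a_k = (k - 3)(k + 4) a_k. The right side vanishes at k = 3, so the series with the parity of 3 terminates at degree 3.
Standard normalization (P_n(1) = 1): leading coefficient (2n)!/(2^n (n!)^2) = 720/(8*36) = 5/2, so a_3 = 5/2. Work downward with a_k = (k+1)(k+2) a_{k+2} / ((k - 3)(k + 4)):
  a_1 = (2)(3)(5/2) / ((1 - 3)(1 + 4)) = 15/(-10) = -3/2
Hence P_3(x) = 5 x^3/2 - 3 x/2.

P_3(x); series = 5 x^3/2 - 3 x/2


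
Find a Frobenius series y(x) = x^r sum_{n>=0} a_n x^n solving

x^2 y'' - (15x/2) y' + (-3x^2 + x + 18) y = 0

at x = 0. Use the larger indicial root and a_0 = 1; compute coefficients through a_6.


Write in Frobenius form y'' + (p(x)/x) y' + (q(x)/x^2) y = 0:
  p(x) = -15/2,  q(x) = -3x^2 + x + 18.
Indicial equation: r(r-1) + (-15/2) r + (18) = 0 -> roots r_1 = 9/2, r_2 = 4.
Take r = r_1 = 9/2. Let y(x) = x^r sum_{n>=0} a_n x^n with a_0 = 1.
Substitute y = x^r sum a_n x^n and match x^{r+n}. The recurrence is
  D(n) a_n + 1 a_{n-1} - 3 a_{n-2} = 0,  where D(n) = (r+n)(r+n-1) + (-15/2)(r+n) + (18).
  a_n = [-1 a_{n-1} + 3 a_{n-2}] / D(n).
Since the indicial polynomial factors as (r - r_1)(r - r_2), D(n) = (r_1 + n - r_1)(r_1 + n - r_2) = n(n + 1/2).
Evaluating step by step (a_0 = 1):
  n = 1: D(1) = 1(1 + 1/2) = 3/2; numerator = -1(1) = -1; a_1 = (-1)/(3/2) = -2/3
  n = 2: D(2) = 2(2 + 1/2) = 5; numerator = -1(-2/3) + 3(1) = 11/3; a_2 = (11/3)/(5) = 11/15
  n = 3: D(3) = 3(3 + 1/2) = 21/2; numerator = -1(11/15) + 3(-2/3) = -41/15; a_3 = (-41/15)/(21/2) = -82/315
  n = 4: D(4) = 4(4 + 1/2) = 18; numerator = -1(-82/315) + 3(11/15) = 155/63; a_4 = (155/63)/(18) = 155/1134
  n = 5: D(5) = 5(5 + 1/2) = 55/2; numerator = -1(155/1134) + 3(-82/315) = -5203/5670; a_5 = (-5203/5670)/(55/2) = -473/14175
  n = 6: D(6) = 6(6 + 1/2) = 39; numerator = -1(-473/14175) + 3(155/1134) = 12571/28350; a_6 = (12571/28350)/(39) = 967/85050

r = 9/2; a_0 = 1; a_1 = -2/3; a_2 = 11/15; a_3 = -82/315; a_4 = 155/1134; a_5 = -473/14175; a_6 = 967/85050


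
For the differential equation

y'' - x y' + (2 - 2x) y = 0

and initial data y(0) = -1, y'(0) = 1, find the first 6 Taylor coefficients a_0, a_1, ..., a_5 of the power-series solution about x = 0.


Ansatz: y(x) = sum_{n>=0} a_n x^n, so y'(x) = sum_{n>=1} n a_n x^(n-1) and y''(x) = sum_{n>=2} n(n-1) a_n x^(n-2).
Substitute into P(x) y'' + Q(x) y' + R(x) y = 0 with P(x) = 1, Q(x) = -x, R(x) = 2 - 2x, and match powers of x.
Initial conditions: a_0 = -1, a_1 = 1.
Setting the coefficient of each power of x to zero and solving order by order (substituting the coefficients already found):
  x^0: 2 a_2 + 2 a_0 = 0  ->  2 a_2 = -2 a_0 = 2  ->  a_2 = 1
  x^1: 6 a_3 + a_1 - 2 a_0 = 0  ->  6 a_3 = -a_1 + 2 a_0 = -3  ->  a_3 = -1/2
  x^2: 12 a_4 - 2 a_1 = 0  ->  12 a_4 = 2 a_1 = 2  ->  a_4 = 1/6
  x^3: 20 a_5 - a_3 - 2 a_2 = 0  ->  20 a_5 = a_3 + 2 a_2 = 3/2  ->  a_5 = 3/40
Truncated series: y(x) = -1 + x + x^2 - (1/2) x^3 + (1/6) x^4 + (3/40) x^5 + O(x^6).

a_0 = -1; a_1 = 1; a_2 = 1; a_3 = -1/2; a_4 = 1/6; a_5 = 3/40


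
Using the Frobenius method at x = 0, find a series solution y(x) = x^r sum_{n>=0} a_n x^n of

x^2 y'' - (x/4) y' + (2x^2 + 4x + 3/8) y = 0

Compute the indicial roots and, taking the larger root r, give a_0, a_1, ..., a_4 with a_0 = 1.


Write in Frobenius form y'' + (p(x)/x) y' + (q(x)/x^2) y = 0:
  p(x) = -1/4,  q(x) = 2x^2 + 4x + 3/8.
Indicial equation: r(r-1) + (-1/4) r + (3/8) = 0 -> roots r_1 = 3/4, r_2 = 1/2.
Take r = r_1 = 3/4. Let y(x) = x^r sum_{n>=0} a_n x^n with a_0 = 1.
Substitute y = x^r sum a_n x^n and match x^{r+n}. The recurrence is
  D(n) a_n + 4 a_{n-1} + 2 a_{n-2} = 0,  where D(n) = (r+n)(r+n-1) + (-1/4)(r+n) + (3/8).
  a_n = [-4 a_{n-1} - 2 a_{n-2}] / D(n).
Since the indicial polynomial factors as (r - r_1)(r - r_2), D(n) = (r_1 + n - r_1)(r_1 + n - r_2) = n(n + 1/4).
Evaluating step by step (a_0 = 1):
  n = 1: D(1) = 1(1 + 1/4) = 5/4; numerator = -4(1) = -4; a_1 = (-4)/(5/4) = -16/5
  n = 2: D(2) = 2(2 + 1/4) = 9/2; numerator = -4(-16/5) - 2(1) = 54/5; a_2 = (54/5)/(9/2) = 12/5
  n = 3: D(3) = 3(3 + 1/4) = 39/4; numerator = -4(12/5) - 2(-16/5) = -16/5; a_3 = (-16/5)/(39/4) = -64/195
  n = 4: D(4) = 4(4 + 1/4) = 17; numerator = -4(-64/195) - 2(12/5) = -136/39; a_4 = (-136/39)/(17) = -8/39

r = 3/4; a_0 = 1; a_1 = -16/5; a_2 = 12/5; a_3 = -64/195; a_4 = -8/39


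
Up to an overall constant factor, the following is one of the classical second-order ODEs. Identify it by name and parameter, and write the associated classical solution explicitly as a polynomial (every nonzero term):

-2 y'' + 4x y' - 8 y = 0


All three coefficients share the factor -2; dividing through by -2 gives  y'' - 2x y' + 4 y = 0.
This matches the Hermite equation y'' - 2x y' + 2n y = 0 with 2n = 4, so n = 2; the polynomial solution is H_2(x).
With y = sum_k a_k x^k, matching x^k gives (k+2)(k+1) a_{k+2} = 2(k - n) a_k = 2(k - 2) a_k. The right side vanishes at k = 2, so the series with the parity of 2 terminates at degree 2.
Standard normalization: leading coefficient of H_n is 2^n, so a_2 = 2^2 = 4. Work downward with a_k = (k+1)(k+2) a_{k+2} / (2(k - n)):
  a_0 = (1)(2)(4) / (2(0 - 2)) = 8/(-4) = -2
Hence H_2(x) = 4 x^2 - 2.

H_2(x); series = 4 x^2 - 2


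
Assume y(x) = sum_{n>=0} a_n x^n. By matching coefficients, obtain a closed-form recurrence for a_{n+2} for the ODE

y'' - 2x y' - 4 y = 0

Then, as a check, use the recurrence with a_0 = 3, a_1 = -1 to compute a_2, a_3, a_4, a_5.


Substitute y = sum_n a_n x^n.
y''(x) has coefficient (n+2)(n+1) a_{n+2} at x^n;
-2 x y'(x) has coefficient -2 n a_n at x^n (shift);
-4 y(x) has coefficient -4 a_n at x^n.
Matching x^n: (n+2)(n+1) a_{n+2} + (-2n - 4) a_n = 0.
Thus a_{n+2} = (2n + 4) / ((n+1)(n+2)) * a_n.

Check with a_0 = 3, a_1 = -1 (apply the recurrence for n = 0, 1, 2, 3): a_0 = 3, a_1 = -1, a_2 = 6, a_3 = -1, a_4 = 4, a_5 = -1/2.

a_(n+2) = (2n + 4) / ((n+1)(n+2)) * a_n; check: a_0 = 3, a_1 = -1, a_2 = 6, a_3 = -1, a_4 = 4, a_5 = -1/2


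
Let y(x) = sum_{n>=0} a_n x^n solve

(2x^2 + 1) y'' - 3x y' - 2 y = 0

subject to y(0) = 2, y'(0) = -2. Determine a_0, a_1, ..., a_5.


Ansatz: y(x) = sum_{n>=0} a_n x^n, so y'(x) = sum_{n>=1} n a_n x^(n-1) and y''(x) = sum_{n>=2} n(n-1) a_n x^(n-2).
Substitute into P(x) y'' + Q(x) y' + R(x) y = 0 with P(x) = 2x^2 + 1, Q(x) = -3x, R(x) = -2, and match powers of x.
Initial conditions: a_0 = 2, a_1 = -2.
Setting the coefficient of each power of x to zero and solving order by order (substituting the coefficients already found):
  x^0: 2 a_2 - 2 a_0 = 0  ->  2 a_2 = 2 a_0 = 4  ->  a_2 = 2
  x^1: 6 a_3 - 5 a_1 = 0  ->  6 a_3 = 5 a_1 = -10  ->  a_3 = -5/3
  x^2: 12 a_4 - 4 a_2 = 0  ->  12 a_4 = 4 a_2 = 8  ->  a_4 = 2/3
  x^3: 20 a_5 + a_3 = 0  ->  20 a_5 = -a_3 = 5/3  ->  a_5 = 1/12
Truncated series: y(x) = 2 - 2 x + 2 x^2 - (5/3) x^3 + (2/3) x^4 + (1/12) x^5 + O(x^6).

a_0 = 2; a_1 = -2; a_2 = 2; a_3 = -5/3; a_4 = 2/3; a_5 = 1/12
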